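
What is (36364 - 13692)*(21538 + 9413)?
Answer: 701721072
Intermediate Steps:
(36364 - 13692)*(21538 + 9413) = 22672*30951 = 701721072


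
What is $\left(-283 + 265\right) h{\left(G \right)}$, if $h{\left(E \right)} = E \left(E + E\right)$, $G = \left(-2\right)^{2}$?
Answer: $-576$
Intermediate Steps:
$G = 4$
$h{\left(E \right)} = 2 E^{2}$ ($h{\left(E \right)} = E 2 E = 2 E^{2}$)
$\left(-283 + 265\right) h{\left(G \right)} = \left(-283 + 265\right) 2 \cdot 4^{2} = - 18 \cdot 2 \cdot 16 = \left(-18\right) 32 = -576$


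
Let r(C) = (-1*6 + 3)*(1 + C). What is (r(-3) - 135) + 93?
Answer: -36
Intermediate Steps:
r(C) = -3 - 3*C (r(C) = (-6 + 3)*(1 + C) = -3*(1 + C) = -3 - 3*C)
(r(-3) - 135) + 93 = ((-3 - 3*(-3)) - 135) + 93 = ((-3 + 9) - 135) + 93 = (6 - 135) + 93 = -129 + 93 = -36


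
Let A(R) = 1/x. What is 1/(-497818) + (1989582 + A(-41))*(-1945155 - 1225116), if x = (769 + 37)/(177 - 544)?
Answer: -48669896831077027853/7716179 ≈ -6.3075e+12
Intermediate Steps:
x = -806/367 (x = 806/(-367) = 806*(-1/367) = -806/367 ≈ -2.1962)
A(R) = -367/806 (A(R) = 1/(-806/367) = -367/806)
1/(-497818) + (1989582 + A(-41))*(-1945155 - 1225116) = 1/(-497818) + (1989582 - 367/806)*(-1945155 - 1225116) = -1/497818 + (1603602725/806)*(-3170271) = -1/497818 - 391065785737575/62 = -48669896831077027853/7716179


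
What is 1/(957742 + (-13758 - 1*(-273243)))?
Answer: 1/1217227 ≈ 8.2154e-7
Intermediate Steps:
1/(957742 + (-13758 - 1*(-273243))) = 1/(957742 + (-13758 + 273243)) = 1/(957742 + 259485) = 1/1217227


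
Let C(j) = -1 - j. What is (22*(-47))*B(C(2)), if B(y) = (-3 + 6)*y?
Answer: 9306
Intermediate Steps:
B(y) = 3*y
(22*(-47))*B(C(2)) = (22*(-47))*(3*(-1 - 1*2)) = -3102*(-1 - 2) = -3102*(-3) = -1034*(-9) = 9306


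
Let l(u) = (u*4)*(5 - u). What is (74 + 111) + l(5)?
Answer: 185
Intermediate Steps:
l(u) = 4*u*(5 - u) (l(u) = (4*u)*(5 - u) = 4*u*(5 - u))
(74 + 111) + l(5) = (74 + 111) + 4*5*(5 - 1*5) = 185 + 4*5*(5 - 5) = 185 + 4*5*0 = 185 + 0 = 185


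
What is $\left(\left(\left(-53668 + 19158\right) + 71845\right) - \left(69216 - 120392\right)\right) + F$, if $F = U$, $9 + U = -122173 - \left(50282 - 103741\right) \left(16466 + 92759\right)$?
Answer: $5839025604$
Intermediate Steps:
$U = 5838937093$ ($U = -9 - \left(122173 + \left(50282 - 103741\right) \left(16466 + 92759\right)\right) = -9 - \left(122173 - 5839059275\right) = -9 - -5838937102 = -9 + \left(-122173 + 5839059275\right) = -9 + 5838937102 = 5838937093$)
$F = 5838937093$
$\left(\left(\left(-53668 + 19158\right) + 71845\right) - \left(69216 - 120392\right)\right) + F = \left(\left(\left(-53668 + 19158\right) + 71845\right) - \left(69216 - 120392\right)\right) + 5838937093 = \left(\left(-34510 + 71845\right) - \left(69216 - 120392\right)\right) + 5838937093 = \left(37335 - -51176\right) + 5838937093 = \left(37335 + 51176\right) + 5838937093 = 88511 + 5838937093 = 5839025604$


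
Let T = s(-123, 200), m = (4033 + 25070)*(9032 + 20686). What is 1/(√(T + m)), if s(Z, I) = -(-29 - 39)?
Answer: √864883022/864883022 ≈ 3.4003e-5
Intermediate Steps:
m = 864882954 (m = 29103*29718 = 864882954)
s(Z, I) = 68 (s(Z, I) = -1*(-68) = 68)
T = 68
1/(√(T + m)) = 1/(√(68 + 864882954)) = 1/(√864883022) = √864883022/864883022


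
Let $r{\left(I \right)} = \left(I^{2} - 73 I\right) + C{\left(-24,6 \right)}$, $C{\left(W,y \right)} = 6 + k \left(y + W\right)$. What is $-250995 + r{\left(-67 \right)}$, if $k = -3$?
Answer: $-241555$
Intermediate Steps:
$C{\left(W,y \right)} = 6 - 3 W - 3 y$ ($C{\left(W,y \right)} = 6 - 3 \left(y + W\right) = 6 - 3 \left(W + y\right) = 6 - \left(3 W + 3 y\right) = 6 - 3 W - 3 y$)
$r{\left(I \right)} = 60 + I^{2} - 73 I$ ($r{\left(I \right)} = \left(I^{2} - 73 I\right) - -60 = \left(I^{2} - 73 I\right) + \left(6 + 72 - 18\right) = \left(I^{2} - 73 I\right) + 60 = 60 + I^{2} - 73 I$)
$-250995 + r{\left(-67 \right)} = -250995 + \left(60 + \left(-67\right)^{2} - -4891\right) = -250995 + \left(60 + 4489 + 4891\right) = -250995 + 9440 = -241555$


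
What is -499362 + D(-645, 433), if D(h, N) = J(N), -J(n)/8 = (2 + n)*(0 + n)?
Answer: -2006202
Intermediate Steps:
J(n) = -8*n*(2 + n) (J(n) = -8*(2 + n)*(0 + n) = -8*(2 + n)*n = -8*n*(2 + n))
D(h, N) = -8*N*(2 + N)
-499362 + D(-645, 433) = -499362 - 8*433*(2 + 433) = -499362 - 8*433*435 = -499362 - 1506840 = -2006202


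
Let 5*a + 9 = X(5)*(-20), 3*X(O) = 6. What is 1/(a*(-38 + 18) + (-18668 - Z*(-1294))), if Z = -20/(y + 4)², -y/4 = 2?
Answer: -2/40179 ≈ -4.9777e-5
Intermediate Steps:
y = -8 (y = -4*2 = -8)
X(O) = 2 (X(O) = (⅓)*6 = 2)
Z = -5/4 (Z = -20/(-8 + 4)² = -20/((-4)²) = -20/16 = -20*1/16 = -5/4 ≈ -1.2500)
a = -49/5 (a = -9/5 + (2*(-20))/5 = -9/5 + (⅕)*(-40) = -9/5 - 8 = -49/5 ≈ -9.8000)
1/(a*(-38 + 18) + (-18668 - Z*(-1294))) = 1/(-49*(-38 + 18)/5 + (-18668 - (-5)*(-1294)/4)) = 1/(-49/5*(-20) + (-18668 - 1*3235/2)) = 1/(196 + (-18668 - 3235/2)) = 1/(196 - 40571/2) = 1/(-40179/2) = -2/40179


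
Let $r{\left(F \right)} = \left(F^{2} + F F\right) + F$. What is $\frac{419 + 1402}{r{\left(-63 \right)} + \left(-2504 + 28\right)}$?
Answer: $\frac{1821}{5399} \approx 0.33728$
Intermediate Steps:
$r{\left(F \right)} = F + 2 F^{2}$ ($r{\left(F \right)} = \left(F^{2} + F^{2}\right) + F = 2 F^{2} + F = F + 2 F^{2}$)
$\frac{419 + 1402}{r{\left(-63 \right)} + \left(-2504 + 28\right)} = \frac{419 + 1402}{- 63 \left(1 + 2 \left(-63\right)\right) + \left(-2504 + 28\right)} = \frac{1821}{- 63 \left(1 - 126\right) - 2476} = \frac{1821}{\left(-63\right) \left(-125\right) - 2476} = \frac{1821}{7875 - 2476} = \frac{1821}{5399}$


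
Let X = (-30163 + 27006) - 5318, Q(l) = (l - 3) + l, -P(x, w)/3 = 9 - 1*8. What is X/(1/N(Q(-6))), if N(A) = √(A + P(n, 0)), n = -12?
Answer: -25425*I*√2 ≈ -35956.0*I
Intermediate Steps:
P(x, w) = -3 (P(x, w) = -3*(9 - 1*8) = -3*(9 - 8) = -3*1 = -3)
Q(l) = -3 + 2*l (Q(l) = (-3 + l) + l = -3 + 2*l)
X = -8475 (X = -3157 - 5318 = -8475)
N(A) = √(-3 + A) (N(A) = √(A - 3) = √(-3 + A))
X/(1/N(Q(-6))) = -8475*√(-3 + (-3 + 2*(-6))) = -8475*√(-3 + (-3 - 12)) = -8475*√(-3 - 15) = -8475*√(-18) = -8475*3*I*√2 = -25425*I*√2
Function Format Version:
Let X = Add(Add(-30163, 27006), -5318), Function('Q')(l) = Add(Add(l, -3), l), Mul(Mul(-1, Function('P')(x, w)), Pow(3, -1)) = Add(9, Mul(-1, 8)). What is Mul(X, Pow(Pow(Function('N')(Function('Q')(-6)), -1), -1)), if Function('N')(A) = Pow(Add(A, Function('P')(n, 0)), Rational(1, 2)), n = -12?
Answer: Mul(-25425, I, Pow(2, Rational(1, 2))) ≈ Mul(-35956., I)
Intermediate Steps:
Function('P')(x, w) = -3 (Function('P')(x, w) = Mul(-3, Add(9, Mul(-1, 8))) = Mul(-3, Add(9, -8)) = Mul(-3, 1) = -3)
Function('Q')(l) = Add(-3, Mul(2, l)) (Function('Q')(l) = Add(Add(-3, l), l) = Add(-3, Mul(2, l)))
X = -8475 (X = Add(-3157, -5318) = -8475)
Function('N')(A) = Pow(Add(-3, A), Rational(1, 2)) (Function('N')(A) = Pow(Add(A, -3), Rational(1, 2)) = Pow(Add(-3, A), Rational(1, 2)))
Mul(X, Pow(Pow(Function('N')(Function('Q')(-6)), -1), -1)) = Mul(-8475, Pow(Pow(Pow(Add(-3, Add(-3, Mul(2, -6))), Rational(1, 2)), -1), -1)) = Mul(-8475, Pow(Pow(Pow(Add(-3, Add(-3, -12)), Rational(1, 2)), -1), -1)) = Mul(-8475, Pow(Pow(Pow(Add(-3, -15), Rational(1, 2)), -1), -1)) = Mul(-8475, Pow(Pow(Pow(-18, Rational(1, 2)), -1), -1)) = Mul(-8475, Pow(Pow(Mul(3, I, Pow(2, Rational(1, 2))), -1), -1)) = Mul(-8475, Pow(Mul(Rational(-1, 6), I, Pow(2, Rational(1, 2))), -1)) = Mul(-8475, Mul(3, I, Pow(2, Rational(1, 2)))) = Mul(-25425, I, Pow(2, Rational(1, 2)))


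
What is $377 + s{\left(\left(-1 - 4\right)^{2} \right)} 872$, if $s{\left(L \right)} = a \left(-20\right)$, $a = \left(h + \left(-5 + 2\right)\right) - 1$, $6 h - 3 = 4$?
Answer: $\frac{149371}{3} \approx 49790.0$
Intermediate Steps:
$h = \frac{7}{6}$ ($h = \frac{1}{2} + \frac{1}{6} \cdot 4 = \frac{1}{2} + \frac{2}{3} = \frac{7}{6} \approx 1.1667$)
$a = - \frac{17}{6}$ ($a = \left(\frac{7}{6} + \left(-5 + 2\right)\right) - 1 = \left(\frac{7}{6} - 3\right) - 1 = - \frac{11}{6} - 1 = - \frac{17}{6} \approx -2.8333$)
$s{\left(L \right)} = \frac{170}{3}$ ($s{\left(L \right)} = \left(- \frac{17}{6}\right) \left(-20\right) = \frac{170}{3}$)
$377 + s{\left(\left(-1 - 4\right)^{2} \right)} 872 = 377 + \frac{170}{3} \cdot 872 = 377 + \frac{148240}{3} = \frac{149371}{3}$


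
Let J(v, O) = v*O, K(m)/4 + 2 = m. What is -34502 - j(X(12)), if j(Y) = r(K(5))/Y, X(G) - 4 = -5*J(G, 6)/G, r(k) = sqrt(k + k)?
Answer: -34502 + sqrt(6)/13 ≈ -34502.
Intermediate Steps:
K(m) = -8 + 4*m
r(k) = sqrt(2)*sqrt(k) (r(k) = sqrt(2*k) = sqrt(2)*sqrt(k))
J(v, O) = O*v
X(G) = -26 (X(G) = 4 - 5*6*G/G = 4 - 5*6 = 4 - 30 = -26)
j(Y) = 2*sqrt(6)/Y (j(Y) = (sqrt(2)*sqrt(-8 + 4*5))/Y = (sqrt(2)*sqrt(-8 + 20))/Y = (sqrt(2)*sqrt(12))/Y = (sqrt(2)*(2*sqrt(3)))/Y = (2*sqrt(6))/Y = 2*sqrt(6)/Y)
-34502 - j(X(12)) = -34502 - 2*sqrt(6)/(-26) = -34502 - 2*sqrt(6)*(-1)/26 = -34502 - (-1)*sqrt(6)/13 = -34502 + sqrt(6)/13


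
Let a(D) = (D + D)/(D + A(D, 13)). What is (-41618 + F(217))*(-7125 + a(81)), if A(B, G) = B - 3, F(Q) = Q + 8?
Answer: 294882951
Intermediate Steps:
F(Q) = 8 + Q
A(B, G) = -3 + B
a(D) = 2*D/(-3 + 2*D) (a(D) = (D + D)/(D + (-3 + D)) = (2*D)/(-3 + 2*D) = 2*D/(-3 + 2*D))
(-41618 + F(217))*(-7125 + a(81)) = (-41618 + (8 + 217))*(-7125 + 2*81/(-3 + 2*81)) = (-41618 + 225)*(-7125 + 2*81/(-3 + 162)) = -41393*(-7125 + 2*81/159) = -41393*(-7125 + 2*81*(1/159)) = -41393*(-7125 + 54/53) = -41393*(-377571/53) = 294882951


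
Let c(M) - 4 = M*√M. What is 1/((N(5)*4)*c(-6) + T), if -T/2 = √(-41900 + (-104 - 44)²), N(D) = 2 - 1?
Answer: I/(4*(√4999 + 4*I + 6*√6)) ≈ 0.00013681 + 0.002921*I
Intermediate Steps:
c(M) = 4 + M^(3/2) (c(M) = 4 + M*√M = 4 + M^(3/2))
N(D) = 1
T = -4*I*√4999 (T = -2*√(-41900 + (-104 - 44)²) = -2*√(-41900 + (-148)²) = -2*√(-41900 + 21904) = -4*I*√4999 ≈ -282.81*I)
1/((N(5)*4)*c(-6) + T) = 1/((1*4)*(4 + (-6)^(3/2)) - 4*I*√4999) = 1/(4*(4 - 6*I*√6) - 4*I*√4999) = 1/((16 - 24*I*√6) - 4*I*√4999) = 1/(16 - 24*I*√6 - 4*I*√4999)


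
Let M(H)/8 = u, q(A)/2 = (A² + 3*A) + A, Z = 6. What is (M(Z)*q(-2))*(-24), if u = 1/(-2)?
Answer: -768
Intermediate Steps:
q(A) = 2*A² + 8*A (q(A) = 2*((A² + 3*A) + A) = 2*(A² + 4*A) = 2*A² + 8*A)
u = -½ (u = 1*(-½) = -½ ≈ -0.50000)
M(H) = -4 (M(H) = 8*(-½) = -4)
(M(Z)*q(-2))*(-24) = -8*(-2)*(4 - 2)*(-24) = -8*(-2)*2*(-24) = -4*(-8)*(-24) = 32*(-24) = -768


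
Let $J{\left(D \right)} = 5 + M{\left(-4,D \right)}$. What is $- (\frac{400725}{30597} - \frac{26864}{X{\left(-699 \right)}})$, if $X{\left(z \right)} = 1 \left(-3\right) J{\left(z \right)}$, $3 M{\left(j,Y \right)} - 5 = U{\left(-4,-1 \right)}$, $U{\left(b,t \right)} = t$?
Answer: $- \frac{276523861}{193781} \approx -1427.0$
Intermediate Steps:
$M{\left(j,Y \right)} = \frac{4}{3}$ ($M{\left(j,Y \right)} = \frac{5}{3} + \frac{1}{3} \left(-1\right) = \frac{5}{3} - \frac{1}{3} = \frac{4}{3}$)
$J{\left(D \right)} = \frac{19}{3}$ ($J{\left(D \right)} = 5 + \frac{4}{3} = \frac{19}{3}$)
$X{\left(z \right)} = -19$ ($X{\left(z \right)} = 1 \left(-3\right) \frac{19}{3} = \left(-3\right) \frac{19}{3} = -19$)
$- (\frac{400725}{30597} - \frac{26864}{X{\left(-699 \right)}}) = - (\frac{400725}{30597} - \frac{26864}{-19}) = - (400725 \cdot \frac{1}{30597} - - \frac{26864}{19}) = - (\frac{133575}{10199} + \frac{26864}{19}) = \left(-1\right) \frac{276523861}{193781} = - \frac{276523861}{193781}$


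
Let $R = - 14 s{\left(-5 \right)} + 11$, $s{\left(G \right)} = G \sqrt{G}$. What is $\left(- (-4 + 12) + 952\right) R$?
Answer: $10384 + 66080 i \sqrt{5} \approx 10384.0 + 1.4776 \cdot 10^{5} i$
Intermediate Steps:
$s{\left(G \right)} = G^{\frac{3}{2}}$
$R = 11 + 70 i \sqrt{5}$ ($R = - 14 \left(-5\right)^{\frac{3}{2}} + 11 = - 14 \left(- 5 i \sqrt{5}\right) + 11 = 70 i \sqrt{5} + 11 = 11 + 70 i \sqrt{5} \approx 11.0 + 156.52 i$)
$\left(- (-4 + 12) + 952\right) R = \left(- (-4 + 12) + 952\right) \left(11 + 70 i \sqrt{5}\right) = \left(\left(-1\right) 8 + 952\right) \left(11 + 70 i \sqrt{5}\right) = \left(-8 + 952\right) \left(11 + 70 i \sqrt{5}\right) = 944 \left(11 + 70 i \sqrt{5}\right) = 10384 + 66080 i \sqrt{5}$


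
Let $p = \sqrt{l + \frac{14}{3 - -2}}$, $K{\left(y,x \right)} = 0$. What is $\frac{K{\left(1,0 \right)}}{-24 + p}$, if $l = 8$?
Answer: $0$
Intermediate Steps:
$p = \frac{3 \sqrt{30}}{5}$ ($p = \sqrt{8 + \frac{14}{3 - -2}} = \sqrt{8 + \frac{14}{3 + 2}} = \sqrt{8 + \frac{14}{5}} = \sqrt{\frac{54}{5}} = \frac{3 \sqrt{30}}{5} \approx 3.2863$)
$\frac{K{\left(1,0 \right)}}{-24 + p} = \frac{0}{-24 + \frac{3 \sqrt{30}}{5}} = 0$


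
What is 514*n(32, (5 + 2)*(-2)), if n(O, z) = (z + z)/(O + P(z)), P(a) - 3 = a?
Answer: -2056/3 ≈ -685.33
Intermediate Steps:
P(a) = 3 + a
n(O, z) = 2*z/(3 + O + z) (n(O, z) = (z + z)/(O + (3 + z)) = (2*z)/(3 + O + z) = 2*z/(3 + O + z))
514*n(32, (5 + 2)*(-2)) = 514*(2*((5 + 2)*(-2))/(3 + 32 + (5 + 2)*(-2))) = 514*(2*(7*(-2))/(3 + 32 + 7*(-2))) = 514*(2*(-14)/(3 + 32 - 14)) = 514*(2*(-14)/21) = 514*(2*(-14)*(1/21)) = 514*(-4/3) = -2056/3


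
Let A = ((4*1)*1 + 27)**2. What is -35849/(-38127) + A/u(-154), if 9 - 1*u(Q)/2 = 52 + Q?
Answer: 14866175/2821398 ≈ 5.2691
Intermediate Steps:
A = 961 (A = (4*1 + 27)**2 = (4 + 27)**2 = 31**2 = 961)
u(Q) = -86 - 2*Q (u(Q) = 18 - 2*(52 + Q) = 18 + (-104 - 2*Q) = -86 - 2*Q)
-35849/(-38127) + A/u(-154) = -35849/(-38127) + 961/(-86 - 2*(-154)) = -35849*(-1/38127) + 961/(-86 + 308) = 35849/38127 + 961/222 = 14866175/2821398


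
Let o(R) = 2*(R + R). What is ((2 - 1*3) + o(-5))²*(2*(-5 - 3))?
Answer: -7056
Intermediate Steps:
o(R) = 4*R (o(R) = 2*(2*R) = 4*R)
((2 - 1*3) + o(-5))²*(2*(-5 - 3)) = ((2 - 1*3) + 4*(-5))²*(2*(-5 - 3)) = ((2 - 3) - 20)²*(2*(-8)) = (-1 - 20)²*(-16) = (-21)²*(-16) = 441*(-16) = -7056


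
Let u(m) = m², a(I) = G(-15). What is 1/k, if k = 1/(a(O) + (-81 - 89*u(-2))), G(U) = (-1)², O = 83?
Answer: -436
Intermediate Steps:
G(U) = 1
a(I) = 1
k = -1/436 (k = 1/(1 + (-81 - 89*(-2)²)) = 1/(1 + (-81 - 89*4)) = 1/(1 + (-81 - 356)) = 1/(1 - 437) = 1/(-436) = -1/436 ≈ -0.0022936)
1/k = 1/(-1/436) = -436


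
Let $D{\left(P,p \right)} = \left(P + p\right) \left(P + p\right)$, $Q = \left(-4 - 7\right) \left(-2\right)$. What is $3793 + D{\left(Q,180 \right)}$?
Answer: $44597$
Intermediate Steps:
$Q = 22$ ($Q = \left(-11\right) \left(-2\right) = 22$)
$D{\left(P,p \right)} = \left(P + p\right)^{2}$
$3793 + D{\left(Q,180 \right)} = 3793 + \left(22 + 180\right)^{2} = 3793 + 202^{2} = 3793 + 40804 = 44597$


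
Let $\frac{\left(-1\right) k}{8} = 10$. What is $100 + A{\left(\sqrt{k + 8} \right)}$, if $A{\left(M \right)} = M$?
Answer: $100 + 6 i \sqrt{2} \approx 100.0 + 8.4853 i$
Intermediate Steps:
$k = -80$ ($k = \left(-8\right) 10 = -80$)
$100 + A{\left(\sqrt{k + 8} \right)} = 100 + \sqrt{-80 + 8} = 100 + \sqrt{-72} = 100 + 6 i \sqrt{2}$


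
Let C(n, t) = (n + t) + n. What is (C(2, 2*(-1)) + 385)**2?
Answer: 149769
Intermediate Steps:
C(n, t) = t + 2*n
(C(2, 2*(-1)) + 385)**2 = ((2*(-1) + 2*2) + 385)**2 = ((-2 + 4) + 385)**2 = (2 + 385)**2 = 387**2 = 149769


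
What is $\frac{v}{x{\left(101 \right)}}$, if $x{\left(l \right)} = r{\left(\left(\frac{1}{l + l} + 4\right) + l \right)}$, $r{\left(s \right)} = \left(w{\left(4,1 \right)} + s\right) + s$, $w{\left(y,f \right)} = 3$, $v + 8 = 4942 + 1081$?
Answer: $\frac{607515}{21514} \approx 28.238$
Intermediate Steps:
$v = 6015$ ($v = -8 + \left(4942 + 1081\right) = -8 + 6023 = 6015$)
$r{\left(s \right)} = 3 + 2 s$ ($r{\left(s \right)} = \left(3 + s\right) + s = 3 + 2 s$)
$x{\left(l \right)} = 11 + \frac{1}{l} + 2 l$ ($x{\left(l \right)} = 3 + 2 \left(\left(\frac{1}{l + l} + 4\right) + l\right) = 3 + 2 \left(\left(\frac{1}{2 l} + 4\right) + l\right) = 3 + 2 \left(\left(4 + \frac{1}{2 l}\right) + l\right) = 3 + 2 \left(4 + l + \frac{1}{2 l}\right) = 3 + \left(8 + \frac{1}{l} + 2 l\right) = 11 + \frac{1}{l} + 2 l$)
$\frac{v}{x{\left(101 \right)}} = \frac{6015}{11 + \frac{1}{101} + 2 \cdot 101} = \frac{6015}{11 + \frac{1}{101} + 202} = \frac{6015}{\frac{21514}{101}} = 6015 \cdot \frac{101}{21514} = \frac{607515}{21514}$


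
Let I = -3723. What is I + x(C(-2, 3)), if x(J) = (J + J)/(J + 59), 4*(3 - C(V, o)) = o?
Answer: -912117/245 ≈ -3722.9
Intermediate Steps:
C(V, o) = 3 - o/4
x(J) = 2*J/(59 + J) (x(J) = (2*J)/(59 + J) = 2*J/(59 + J))
I + x(C(-2, 3)) = -3723 + 2*(3 - ¼*3)/(59 + (3 - ¼*3)) = -3723 + 2*(3 - ¾)/(59 + (3 - ¾)) = -3723 + 2*(9/4)/(59 + 9/4) = -3723 + 2*(9/4)/(245/4) = -3723 + 2*(9/4)*(4/245) = -3723 + 18/245 = -912117/245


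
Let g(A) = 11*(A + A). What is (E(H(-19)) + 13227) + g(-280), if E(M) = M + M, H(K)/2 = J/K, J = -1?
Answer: 134277/19 ≈ 7067.2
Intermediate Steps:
H(K) = -2/K (H(K) = 2*(-1/K) = -2/K)
E(M) = 2*M
g(A) = 22*A (g(A) = 11*(2*A) = 22*A)
(E(H(-19)) + 13227) + g(-280) = (2*(-2/(-19)) + 13227) + 22*(-280) = (2*(-2*(-1/19)) + 13227) - 6160 = (2*(2/19) + 13227) - 6160 = (4/19 + 13227) - 6160 = 251317/19 - 6160 = 134277/19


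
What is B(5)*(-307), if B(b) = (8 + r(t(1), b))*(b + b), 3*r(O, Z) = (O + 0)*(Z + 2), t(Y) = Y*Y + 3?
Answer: -159640/3 ≈ -53213.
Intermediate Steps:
t(Y) = 3 + Y² (t(Y) = Y² + 3 = 3 + Y²)
r(O, Z) = O*(2 + Z)/3 (r(O, Z) = ((O + 0)*(Z + 2))/3 = (O*(2 + Z))/3 = O*(2 + Z)/3)
B(b) = 2*b*(32/3 + 4*b/3) (B(b) = (8 + (3 + 1²)*(2 + b)/3)*(b + b) = (8 + (3 + 1)*(2 + b)/3)*(2*b) = (8 + (⅓)*4*(2 + b))*(2*b) = (8 + (8/3 + 4*b/3))*(2*b) = (32/3 + 4*b/3)*(2*b) = 2*b*(32/3 + 4*b/3))
B(5)*(-307) = ((8/3)*5*(8 + 5))*(-307) = ((8/3)*5*13)*(-307) = (520/3)*(-307) = -159640/3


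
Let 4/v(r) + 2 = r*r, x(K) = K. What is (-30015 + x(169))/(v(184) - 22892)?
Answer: 252601621/193746441 ≈ 1.3038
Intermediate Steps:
v(r) = 4/(-2 + r²) (v(r) = 4/(-2 + r*r) = 4/(-2 + r²))
(-30015 + x(169))/(v(184) - 22892) = (-30015 + 169)/(4/(-2 + 184²) - 22892) = -29846/(4/(-2 + 33856) - 22892) = -29846/(4/33854 - 22892) = -29846/(4*(1/33854) - 22892) = -29846/(2/16927 - 22892) = -29846/(-387492882/16927) = -29846*(-16927/387492882) = 252601621/193746441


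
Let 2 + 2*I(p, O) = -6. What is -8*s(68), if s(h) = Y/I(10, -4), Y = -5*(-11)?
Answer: 110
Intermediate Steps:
I(p, O) = -4 (I(p, O) = -1 + (½)*(-6) = -1 - 3 = -4)
Y = 55
s(h) = -55/4 (s(h) = 55/(-4) = 55*(-¼) = -55/4)
-8*s(68) = -8*(-55/4) = 110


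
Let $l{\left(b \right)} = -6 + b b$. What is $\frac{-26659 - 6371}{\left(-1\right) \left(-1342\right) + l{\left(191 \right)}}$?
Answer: $- \frac{33030}{37817} \approx -0.87342$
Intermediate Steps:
$l{\left(b \right)} = -6 + b^{2}$
$\frac{-26659 - 6371}{\left(-1\right) \left(-1342\right) + l{\left(191 \right)}} = \frac{-26659 - 6371}{\left(-1\right) \left(-1342\right) - \left(6 - 191^{2}\right)} = - \frac{33030}{1342 + \left(-6 + 36481\right)} = - \frac{33030}{1342 + 36475} = - \frac{33030}{37817}$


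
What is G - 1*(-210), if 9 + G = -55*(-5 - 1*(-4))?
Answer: 256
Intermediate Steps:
G = 46 (G = -9 - 55*(-5 - 1*(-4)) = -9 - 55*(-5 + 4) = -9 - 55*(-1) = -9 + 55 = 46)
G - 1*(-210) = 46 - 1*(-210) = 46 + 210 = 256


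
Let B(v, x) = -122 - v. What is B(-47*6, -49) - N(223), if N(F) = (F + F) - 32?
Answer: -254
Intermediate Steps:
N(F) = -32 + 2*F (N(F) = 2*F - 32 = -32 + 2*F)
B(-47*6, -49) - N(223) = (-122 - (-47)*6) - (-32 + 2*223) = (-122 - 1*(-282)) - (-32 + 446) = (-122 + 282) - 1*414 = 160 - 414 = -254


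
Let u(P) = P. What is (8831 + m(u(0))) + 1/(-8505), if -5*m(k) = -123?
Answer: 75316877/8505 ≈ 8855.6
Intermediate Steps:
m(k) = 123/5 (m(k) = -1/5*(-123) = 123/5)
(8831 + m(u(0))) + 1/(-8505) = (8831 + 123/5) + 1/(-8505) = 44278/5 - 1/8505 = 75316877/8505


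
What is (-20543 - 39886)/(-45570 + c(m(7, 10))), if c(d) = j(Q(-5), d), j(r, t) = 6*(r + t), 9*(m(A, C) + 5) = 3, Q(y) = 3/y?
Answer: 302145/228008 ≈ 1.3252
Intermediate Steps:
m(A, C) = -14/3 (m(A, C) = -5 + (1/9)*3 = -5 + 1/3 = -14/3)
j(r, t) = 6*r + 6*t
c(d) = -18/5 + 6*d (c(d) = 6*(3/(-5)) + 6*d = 6*(3*(-1/5)) + 6*d = 6*(-3/5) + 6*d = -18/5 + 6*d)
(-20543 - 39886)/(-45570 + c(m(7, 10))) = (-20543 - 39886)/(-45570 + (-18/5 + 6*(-14/3))) = -60429/(-45570 + (-18/5 - 28)) = -60429/(-45570 - 158/5) = -60429/(-228008/5) = -60429*(-5/228008) = 302145/228008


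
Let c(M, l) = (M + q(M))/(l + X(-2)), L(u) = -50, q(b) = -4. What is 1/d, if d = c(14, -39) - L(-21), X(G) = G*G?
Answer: 7/348 ≈ 0.020115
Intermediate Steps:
X(G) = G**2
c(M, l) = (-4 + M)/(4 + l) (c(M, l) = (M - 4)/(l + (-2)**2) = (-4 + M)/(l + 4) = (-4 + M)/(4 + l))
d = 348/7 (d = (-4 + 14)/(4 - 39) - 1*(-50) = 10/(-35) + 50 = -1/35*10 + 50 = -2/7 + 50 = 348/7 ≈ 49.714)
1/d = 1/(348/7) = 7/348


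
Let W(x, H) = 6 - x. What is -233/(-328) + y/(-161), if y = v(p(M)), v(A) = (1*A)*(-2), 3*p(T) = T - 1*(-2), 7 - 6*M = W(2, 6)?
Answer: 114179/158424 ≈ 0.72072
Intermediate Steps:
M = ½ (M = 7/6 - (6 - 1*2)/6 = 7/6 - (6 - 2)/6 = 7/6 - ⅙*4 = 7/6 - ⅔ = ½ ≈ 0.50000)
p(T) = ⅔ + T/3 (p(T) = (T - 1*(-2))/3 = (T + 2)/3 = (2 + T)/3 = ⅔ + T/3)
v(A) = -2*A (v(A) = A*(-2) = -2*A)
y = -5/3 (y = -2*(⅔ + (⅓)*(½)) = -2*(⅔ + ⅙) = -2*⅚ = -5/3 ≈ -1.6667)
-233/(-328) + y/(-161) = -233/(-328) - 5/3/(-161) = -233*(-1/328) - 5/3*(-1/161) = 233/328 + 5/483 = 114179/158424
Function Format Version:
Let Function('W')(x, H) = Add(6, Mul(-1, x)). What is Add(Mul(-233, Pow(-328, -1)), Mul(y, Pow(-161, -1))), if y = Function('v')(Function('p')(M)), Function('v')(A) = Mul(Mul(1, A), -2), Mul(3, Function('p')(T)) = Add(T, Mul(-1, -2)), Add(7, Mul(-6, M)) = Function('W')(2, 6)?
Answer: Rational(114179, 158424) ≈ 0.72072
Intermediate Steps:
M = Rational(1, 2) (M = Add(Rational(7, 6), Mul(Rational(-1, 6), Add(6, Mul(-1, 2)))) = Add(Rational(7, 6), Mul(Rational(-1, 6), Add(6, -2))) = Add(Rational(7, 6), Mul(Rational(-1, 6), 4)) = Add(Rational(7, 6), Rational(-2, 3)) = Rational(1, 2) ≈ 0.50000)
Function('p')(T) = Add(Rational(2, 3), Mul(Rational(1, 3), T)) (Function('p')(T) = Mul(Rational(1, 3), Add(T, Mul(-1, -2))) = Mul(Rational(1, 3), Add(T, 2)) = Mul(Rational(1, 3), Add(2, T)) = Add(Rational(2, 3), Mul(Rational(1, 3), T)))
Function('v')(A) = Mul(-2, A) (Function('v')(A) = Mul(A, -2) = Mul(-2, A))
y = Rational(-5, 3) (y = Mul(-2, Add(Rational(2, 3), Mul(Rational(1, 3), Rational(1, 2)))) = Mul(-2, Add(Rational(2, 3), Rational(1, 6))) = Mul(-2, Rational(5, 6)) = Rational(-5, 3) ≈ -1.6667)
Add(Mul(-233, Pow(-328, -1)), Mul(y, Pow(-161, -1))) = Add(Mul(-233, Pow(-328, -1)), Mul(Rational(-5, 3), Pow(-161, -1))) = Add(Mul(-233, Rational(-1, 328)), Mul(Rational(-5, 3), Rational(-1, 161))) = Add(Rational(233, 328), Rational(5, 483)) = Rational(114179, 158424)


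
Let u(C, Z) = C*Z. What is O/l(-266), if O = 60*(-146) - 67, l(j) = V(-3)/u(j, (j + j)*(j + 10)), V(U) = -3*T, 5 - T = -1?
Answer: -159888182272/9 ≈ -1.7765e+10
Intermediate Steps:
T = 6 (T = 5 - 1*(-1) = 5 + 1 = 6)
V(U) = -18 (V(U) = -3*6 = -18)
l(j) = -9/(j²*(10 + j)) (l(j) = -18*1/(j*(j + 10)*(j + j)) = -18*1/(2*j²*(10 + j)) = -9/(j²*(10 + j)))
O = -8827 (O = -8760 - 67 = -8827)
O/l(-266) = -8827/((-9/((-266)²*(10 - 266)))) = -8827/((-9*1/70756/(-256))) = -8827/((-9*1/70756*(-1/256))) = -8827/9/18113536 = -8827*18113536/9 = -159888182272/9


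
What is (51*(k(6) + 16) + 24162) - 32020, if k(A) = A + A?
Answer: -6430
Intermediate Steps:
k(A) = 2*A
(51*(k(6) + 16) + 24162) - 32020 = (51*(2*6 + 16) + 24162) - 32020 = (51*(12 + 16) + 24162) - 32020 = (51*28 + 24162) - 32020 = (1428 + 24162) - 32020 = 25590 - 32020 = -6430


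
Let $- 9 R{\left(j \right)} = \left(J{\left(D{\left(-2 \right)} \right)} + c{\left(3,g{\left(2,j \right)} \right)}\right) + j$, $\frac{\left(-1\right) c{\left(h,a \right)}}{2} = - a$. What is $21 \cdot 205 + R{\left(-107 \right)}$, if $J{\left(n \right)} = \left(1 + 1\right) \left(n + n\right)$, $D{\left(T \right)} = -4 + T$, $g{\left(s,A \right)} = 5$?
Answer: $\frac{38866}{9} \approx 4318.4$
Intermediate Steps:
$c{\left(h,a \right)} = 2 a$ ($c{\left(h,a \right)} = - 2 \left(- a\right) = 2 a$)
$J{\left(n \right)} = 4 n$ ($J{\left(n \right)} = 2 \cdot 2 n = 4 n$)
$R{\left(j \right)} = \frac{14}{9} - \frac{j}{9}$ ($R{\left(j \right)} = - \frac{\left(4 \left(-4 - 2\right) + 2 \cdot 5\right) + j}{9} = - \frac{\left(4 \left(-6\right) + 10\right) + j}{9} = - \frac{\left(-24 + 10\right) + j}{9} = - \frac{-14 + j}{9} = \frac{14}{9} - \frac{j}{9}$)
$21 \cdot 205 + R{\left(-107 \right)} = 21 \cdot 205 + \left(\frac{14}{9} - - \frac{107}{9}\right) = 4305 + \left(\frac{14}{9} + \frac{107}{9}\right) = 4305 + \frac{121}{9} = \frac{38866}{9}$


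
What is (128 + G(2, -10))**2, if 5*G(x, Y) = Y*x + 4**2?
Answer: 404496/25 ≈ 16180.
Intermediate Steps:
G(x, Y) = 16/5 + Y*x/5 (G(x, Y) = (Y*x + 4**2)/5 = (Y*x + 16)/5 = (16 + Y*x)/5 = 16/5 + Y*x/5)
(128 + G(2, -10))**2 = (128 + (16/5 + (1/5)*(-10)*2))**2 = (128 + (16/5 - 4))**2 = (128 - 4/5)**2 = (636/5)**2 = 404496/25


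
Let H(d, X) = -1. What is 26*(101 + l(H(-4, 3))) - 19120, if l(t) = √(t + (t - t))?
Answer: -16494 + 26*I ≈ -16494.0 + 26.0*I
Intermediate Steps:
l(t) = √t (l(t) = √(t + 0) = √t)
26*(101 + l(H(-4, 3))) - 19120 = 26*(101 + √(-1)) - 19120 = 26*(101 + I) - 19120 = (2626 + 26*I) - 19120 = -16494 + 26*I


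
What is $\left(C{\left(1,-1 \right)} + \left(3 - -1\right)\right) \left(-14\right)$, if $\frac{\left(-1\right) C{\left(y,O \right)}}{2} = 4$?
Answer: $56$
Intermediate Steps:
$C{\left(y,O \right)} = -8$ ($C{\left(y,O \right)} = \left(-2\right) 4 = -8$)
$\left(C{\left(1,-1 \right)} + \left(3 - -1\right)\right) \left(-14\right) = \left(-8 + \left(3 - -1\right)\right) \left(-14\right) = \left(-8 + \left(3 + 1\right)\right) \left(-14\right) = \left(-8 + 4\right) \left(-14\right) = \left(-4\right) \left(-14\right) = 56$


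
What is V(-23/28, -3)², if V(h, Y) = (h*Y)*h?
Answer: 2518569/614656 ≈ 4.0975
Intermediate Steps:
V(h, Y) = Y*h² (V(h, Y) = (Y*h)*h = Y*h²)
V(-23/28, -3)² = (-3*(-23/28)²)² = (-3*529/784)² = (-1587/784)² = 2518569/614656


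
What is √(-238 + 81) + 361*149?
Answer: 53789 + I*√157 ≈ 53789.0 + 12.53*I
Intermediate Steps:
√(-238 + 81) + 361*149 = √(-157) + 53789 = I*√157 + 53789 = 53789 + I*√157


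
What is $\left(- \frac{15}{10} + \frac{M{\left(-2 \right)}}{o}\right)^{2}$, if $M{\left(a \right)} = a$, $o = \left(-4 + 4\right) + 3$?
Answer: $\frac{169}{36} \approx 4.6944$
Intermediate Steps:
$o = 3$ ($o = 0 + 3 = 3$)
$\left(- \frac{15}{10} + \frac{M{\left(-2 \right)}}{o}\right)^{2} = \left(- \frac{15}{10} - \frac{2}{3}\right)^{2} = \left(\left(-15\right) \frac{1}{10} - \frac{2}{3}\right)^{2} = \left(- \frac{3}{2} - \frac{2}{3}\right)^{2} = \left(- \frac{13}{6}\right)^{2} = \frac{169}{36}$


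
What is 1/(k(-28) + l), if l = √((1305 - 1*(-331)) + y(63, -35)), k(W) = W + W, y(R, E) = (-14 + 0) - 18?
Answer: -14/383 - √401/766 ≈ -0.062696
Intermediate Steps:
y(R, E) = -32 (y(R, E) = -14 - 18 = -32)
k(W) = 2*W
l = 2*√401 (l = √((1305 - 1*(-331)) - 32) = √((1305 + 331) - 32) = √(1636 - 32) = √1604 = 2*√401 ≈ 40.050)
1/(k(-28) + l) = 1/(2*(-28) + 2*√401) = 1/(-56 + 2*√401)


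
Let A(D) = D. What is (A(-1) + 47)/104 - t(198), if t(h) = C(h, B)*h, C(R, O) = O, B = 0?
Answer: 23/52 ≈ 0.44231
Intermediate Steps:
t(h) = 0 (t(h) = 0*h = 0)
(A(-1) + 47)/104 - t(198) = (-1 + 47)/104 - 1*0 = (1/104)*46 + 0 = 23/52 + 0 = 23/52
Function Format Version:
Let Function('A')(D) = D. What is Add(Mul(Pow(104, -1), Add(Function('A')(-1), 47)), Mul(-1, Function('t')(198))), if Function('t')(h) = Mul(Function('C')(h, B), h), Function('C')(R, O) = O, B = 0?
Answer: Rational(23, 52) ≈ 0.44231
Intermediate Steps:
Function('t')(h) = 0 (Function('t')(h) = Mul(0, h) = 0)
Add(Mul(Pow(104, -1), Add(Function('A')(-1), 47)), Mul(-1, Function('t')(198))) = Add(Mul(Pow(104, -1), Add(-1, 47)), Mul(-1, 0)) = Add(Mul(Rational(1, 104), 46), 0) = Add(Rational(23, 52), 0) = Rational(23, 52)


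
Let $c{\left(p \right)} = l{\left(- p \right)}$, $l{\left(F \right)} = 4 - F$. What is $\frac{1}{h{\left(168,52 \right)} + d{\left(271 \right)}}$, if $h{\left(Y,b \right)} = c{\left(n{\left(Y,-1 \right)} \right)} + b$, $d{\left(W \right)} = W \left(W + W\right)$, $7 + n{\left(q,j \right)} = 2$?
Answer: $\frac{1}{146933} \approx 6.8058 \cdot 10^{-6}$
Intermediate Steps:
$n{\left(q,j \right)} = -5$ ($n{\left(q,j \right)} = -7 + 2 = -5$)
$c{\left(p \right)} = 4 + p$ ($c{\left(p \right)} = 4 - - p = 4 + p$)
$d{\left(W \right)} = 2 W^{2}$ ($d{\left(W \right)} = W 2 W = 2 W^{2}$)
$h{\left(Y,b \right)} = -1 + b$ ($h{\left(Y,b \right)} = \left(4 - 5\right) + b = -1 + b$)
$\frac{1}{h{\left(168,52 \right)} + d{\left(271 \right)}} = \frac{1}{\left(-1 + 52\right) + 2 \cdot 271^{2}} = \frac{1}{51 + 2 \cdot 73441} = \frac{1}{51 + 146882} = \frac{1}{146933}$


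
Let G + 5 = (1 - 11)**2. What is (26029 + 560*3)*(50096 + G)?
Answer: 1390742419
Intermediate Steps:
G = 95 (G = -5 + (1 - 11)**2 = -5 + (-10)**2 = -5 + 100 = 95)
(26029 + 560*3)*(50096 + G) = (26029 + 560*3)*(50096 + 95) = (26029 + 1680)*50191 = 27709*50191 = 1390742419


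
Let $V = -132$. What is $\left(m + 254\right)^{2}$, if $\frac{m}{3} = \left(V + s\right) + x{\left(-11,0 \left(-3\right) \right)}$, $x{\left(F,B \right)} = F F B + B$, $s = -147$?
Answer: $339889$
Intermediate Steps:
$x{\left(F,B \right)} = B + B F^{2}$ ($x{\left(F,B \right)} = F^{2} B + B = B F^{2} + B = B + B F^{2}$)
$m = -837$ ($m = 3 \left(\left(-132 - 147\right) + 0 \left(-3\right) \left(1 + \left(-11\right)^{2}\right)\right) = 3 \left(-279 + 0 \left(1 + 121\right)\right) = 3 \left(-279 + 0 \cdot 122\right) = 3 \left(-279 + 0\right) = 3 \left(-279\right) = -837$)
$\left(m + 254\right)^{2} = \left(-837 + 254\right)^{2} = \left(-583\right)^{2} = 339889$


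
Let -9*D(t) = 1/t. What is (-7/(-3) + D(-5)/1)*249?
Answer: 8798/15 ≈ 586.53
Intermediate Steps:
D(t) = -1/(9*t)
(-7/(-3) + D(-5)/1)*249 = (-7/(-3) - ⅑/(-5)/1)*249 = (-7*(-⅓) - ⅑*(-⅕)*1)*249 = (7/3 + (1/45)*1)*249 = (7/3 + 1/45)*249 = (106/45)*249 = 8798/15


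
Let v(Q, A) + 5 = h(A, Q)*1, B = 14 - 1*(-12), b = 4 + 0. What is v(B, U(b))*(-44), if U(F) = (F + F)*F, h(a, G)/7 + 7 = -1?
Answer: 2684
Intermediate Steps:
h(a, G) = -56 (h(a, G) = -49 + 7*(-1) = -49 - 7 = -56)
b = 4
U(F) = 2*F² (U(F) = (2*F)*F = 2*F²)
B = 26 (B = 14 + 12 = 26)
v(Q, A) = -61 (v(Q, A) = -5 - 56*1 = -5 - 56 = -61)
v(B, U(b))*(-44) = -61*(-44) = 2684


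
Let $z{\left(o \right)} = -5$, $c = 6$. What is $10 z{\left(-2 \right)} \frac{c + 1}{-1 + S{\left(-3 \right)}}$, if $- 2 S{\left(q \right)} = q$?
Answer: $-700$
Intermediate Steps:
$S{\left(q \right)} = - \frac{q}{2}$
$10 z{\left(-2 \right)} \frac{c + 1}{-1 + S{\left(-3 \right)}} = 10 \left(-5\right) \frac{6 + 1}{-1 - - \frac{3}{2}} = - 50 \frac{7}{-1 + \frac{3}{2}} = - 50 \cdot 7 \frac{1}{\frac{1}{2}} = - 50 \cdot 7 \cdot 2 = \left(-50\right) 14 = -700$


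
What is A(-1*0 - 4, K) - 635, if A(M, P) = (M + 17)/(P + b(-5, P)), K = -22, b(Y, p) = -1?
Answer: -14618/23 ≈ -635.57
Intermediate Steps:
A(M, P) = (17 + M)/(-1 + P) (A(M, P) = (M + 17)/(P - 1) = (17 + M)/(-1 + P))
A(-1*0 - 4, K) - 635 = (17 + (-1*0 - 4))/(-1 - 22) - 635 = (17 + (0 - 4))/(-23) - 635 = -(17 - 4)/23 - 635 = -1/23*13 - 635 = -13/23 - 635 = -14618/23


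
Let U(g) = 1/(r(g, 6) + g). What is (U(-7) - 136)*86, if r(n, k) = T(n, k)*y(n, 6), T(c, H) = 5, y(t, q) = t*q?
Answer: -2538118/217 ≈ -11696.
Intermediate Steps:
y(t, q) = q*t
r(n, k) = 30*n (r(n, k) = 5*(6*n) = 30*n)
U(g) = 1/(31*g) (U(g) = 1/(30*g + g) = 1/(31*g))
(U(-7) - 136)*86 = ((1/31)/(-7) - 136)*86 = ((1/31)*(-⅐) - 136)*86 = (-1/217 - 136)*86 = -29513/217*86 = -2538118/217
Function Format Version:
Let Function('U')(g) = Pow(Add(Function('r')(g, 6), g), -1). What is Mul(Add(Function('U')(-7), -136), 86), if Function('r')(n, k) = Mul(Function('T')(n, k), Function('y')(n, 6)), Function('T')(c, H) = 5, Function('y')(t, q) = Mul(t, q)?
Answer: Rational(-2538118, 217) ≈ -11696.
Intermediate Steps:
Function('y')(t, q) = Mul(q, t)
Function('r')(n, k) = Mul(30, n) (Function('r')(n, k) = Mul(5, Mul(6, n)) = Mul(30, n))
Function('U')(g) = Mul(Rational(1, 31), Pow(g, -1)) (Function('U')(g) = Pow(Add(Mul(30, g), g), -1) = Pow(Mul(31, g), -1) = Mul(Rational(1, 31), Pow(g, -1)))
Mul(Add(Function('U')(-7), -136), 86) = Mul(Add(Mul(Rational(1, 31), Pow(-7, -1)), -136), 86) = Mul(Add(Mul(Rational(1, 31), Rational(-1, 7)), -136), 86) = Mul(Add(Rational(-1, 217), -136), 86) = Mul(Rational(-29513, 217), 86) = Rational(-2538118, 217)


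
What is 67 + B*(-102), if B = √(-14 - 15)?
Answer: 67 - 102*I*√29 ≈ 67.0 - 549.29*I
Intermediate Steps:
B = I*√29 (B = √(-29) = I*√29 ≈ 5.3852*I)
67 + B*(-102) = 67 + (I*√29)*(-102) = 67 - 102*I*√29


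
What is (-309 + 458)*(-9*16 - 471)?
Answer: -91635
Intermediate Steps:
(-309 + 458)*(-9*16 - 471) = 149*(-144 - 471) = 149*(-615) = -91635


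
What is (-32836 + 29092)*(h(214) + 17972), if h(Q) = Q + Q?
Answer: -68889600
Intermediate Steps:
h(Q) = 2*Q
(-32836 + 29092)*(h(214) + 17972) = (-32836 + 29092)*(2*214 + 17972) = -3744*(428 + 17972) = -3744*18400 = -68889600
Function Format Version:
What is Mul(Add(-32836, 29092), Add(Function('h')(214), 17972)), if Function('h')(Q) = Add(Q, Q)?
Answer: -68889600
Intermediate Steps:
Function('h')(Q) = Mul(2, Q)
Mul(Add(-32836, 29092), Add(Function('h')(214), 17972)) = Mul(Add(-32836, 29092), Add(Mul(2, 214), 17972)) = Mul(-3744, Add(428, 17972)) = Mul(-3744, 18400) = -68889600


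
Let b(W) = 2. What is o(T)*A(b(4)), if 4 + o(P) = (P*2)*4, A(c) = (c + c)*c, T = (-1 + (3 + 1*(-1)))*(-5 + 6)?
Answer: 32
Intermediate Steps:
T = 1 (T = (-1 + (3 - 1))*1 = (-1 + 2)*1 = 1*1 = 1)
A(c) = 2*c² (A(c) = (2*c)*c = 2*c²)
o(P) = -4 + 8*P (o(P) = -4 + (P*2)*4 = -4 + (2*P)*4 = -4 + 8*P)
o(T)*A(b(4)) = (-4 + 8*1)*(2*2²) = (-4 + 8)*(2*4) = 4*8 = 32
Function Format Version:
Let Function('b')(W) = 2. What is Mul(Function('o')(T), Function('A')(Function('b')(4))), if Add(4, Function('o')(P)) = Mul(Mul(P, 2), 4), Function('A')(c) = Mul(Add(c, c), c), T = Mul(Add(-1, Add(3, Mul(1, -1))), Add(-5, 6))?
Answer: 32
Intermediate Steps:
T = 1 (T = Mul(Add(-1, Add(3, -1)), 1) = Mul(Add(-1, 2), 1) = Mul(1, 1) = 1)
Function('A')(c) = Mul(2, Pow(c, 2)) (Function('A')(c) = Mul(Mul(2, c), c) = Mul(2, Pow(c, 2)))
Function('o')(P) = Add(-4, Mul(8, P)) (Function('o')(P) = Add(-4, Mul(Mul(P, 2), 4)) = Add(-4, Mul(Mul(2, P), 4)) = Add(-4, Mul(8, P)))
Mul(Function('o')(T), Function('A')(Function('b')(4))) = Mul(Add(-4, Mul(8, 1)), Mul(2, Pow(2, 2))) = Mul(Add(-4, 8), Mul(2, 4)) = Mul(4, 8) = 32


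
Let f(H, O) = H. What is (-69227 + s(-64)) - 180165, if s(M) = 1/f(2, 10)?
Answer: -498783/2 ≈ -2.4939e+5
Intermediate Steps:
s(M) = ½ (s(M) = 1/2 = ½)
(-69227 + s(-64)) - 180165 = (-69227 + ½) - 180165 = -138453/2 - 180165 = -498783/2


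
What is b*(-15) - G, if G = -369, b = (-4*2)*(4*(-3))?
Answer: -1071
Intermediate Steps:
b = 96 (b = -8*(-12) = 96)
b*(-15) - G = 96*(-15) - 1*(-369) = -1440 + 369 = -1071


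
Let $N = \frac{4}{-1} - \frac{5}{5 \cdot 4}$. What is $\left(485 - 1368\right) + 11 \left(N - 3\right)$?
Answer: $- \frac{3851}{4} \approx -962.75$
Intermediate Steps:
$N = - \frac{17}{4}$ ($N = 4 \left(-1\right) - \frac{5}{20} = -4 - \frac{1}{4} = - \frac{17}{4} \approx -4.25$)
$\left(485 - 1368\right) + 11 \left(N - 3\right) = \left(485 - 1368\right) + 11 \left(- \frac{17}{4} - 3\right) = -883 + 11 \left(- \frac{29}{4}\right) = -883 - \frac{319}{4} = - \frac{3851}{4}$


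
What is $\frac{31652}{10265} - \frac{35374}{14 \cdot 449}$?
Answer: $- \frac{82074819}{32262895} \approx -2.5439$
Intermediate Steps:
$\frac{31652}{10265} - \frac{35374}{14 \cdot 449} = 31652 \cdot \frac{1}{10265} - \frac{35374}{6286} = \frac{31652}{10265} - \frac{17687}{3143} = - \frac{82074819}{32262895}$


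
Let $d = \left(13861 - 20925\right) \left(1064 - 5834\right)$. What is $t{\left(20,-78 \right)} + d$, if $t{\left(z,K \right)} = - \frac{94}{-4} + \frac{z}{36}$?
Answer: $\frac{606515473}{18} \approx 3.3695 \cdot 10^{7}$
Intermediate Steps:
$d = 33695280$ ($d = \left(-7064\right) \left(-4770\right) = 33695280$)
$t{\left(z,K \right)} = \frac{47}{2} + \frac{z}{36}$ ($t{\left(z,K \right)} = \left(-94\right) \left(- \frac{1}{4}\right) + z \frac{1}{36} = \frac{47}{2} + \frac{z}{36}$)
$t{\left(20,-78 \right)} + d = \left(\frac{47}{2} + \frac{1}{36} \cdot 20\right) + 33695280 = \left(\frac{47}{2} + \frac{5}{9}\right) + 33695280 = \frac{433}{18} + 33695280 = \frac{606515473}{18}$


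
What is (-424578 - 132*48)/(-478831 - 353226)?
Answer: 430914/832057 ≈ 0.51789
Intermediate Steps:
(-424578 - 132*48)/(-478831 - 353226) = (-424578 - 6336)/(-832057) = -430914*(-1/832057) = 430914/832057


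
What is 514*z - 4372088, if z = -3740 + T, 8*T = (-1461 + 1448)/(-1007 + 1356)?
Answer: -8787052749/1396 ≈ -6.2944e+6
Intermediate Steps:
T = -13/2792 (T = ((-1461 + 1448)/(-1007 + 1356))/8 = (-13/349)/8 = (-13*1/349)/8 = (⅛)*(-13/349) = -13/2792 ≈ -0.0046562)
z = -10442093/2792 (z = -3740 - 13/2792 = -10442093/2792 ≈ -3740.0)
514*z - 4372088 = 514*(-10442093/2792) - 4372088 = -2683617901/1396 - 4372088 = -8787052749/1396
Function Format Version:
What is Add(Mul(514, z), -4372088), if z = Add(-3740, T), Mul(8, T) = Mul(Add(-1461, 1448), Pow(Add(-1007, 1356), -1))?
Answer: Rational(-8787052749, 1396) ≈ -6.2944e+6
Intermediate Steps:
T = Rational(-13, 2792) (T = Mul(Rational(1, 8), Mul(Add(-1461, 1448), Pow(Add(-1007, 1356), -1))) = Mul(Rational(1, 8), Mul(-13, Pow(349, -1))) = Mul(Rational(1, 8), Mul(-13, Rational(1, 349))) = Mul(Rational(1, 8), Rational(-13, 349)) = Rational(-13, 2792) ≈ -0.0046562)
z = Rational(-10442093, 2792) (z = Add(-3740, Rational(-13, 2792)) = Rational(-10442093, 2792) ≈ -3740.0)
Add(Mul(514, z), -4372088) = Add(Mul(514, Rational(-10442093, 2792)), -4372088) = Add(Rational(-2683617901, 1396), -4372088) = Rational(-8787052749, 1396)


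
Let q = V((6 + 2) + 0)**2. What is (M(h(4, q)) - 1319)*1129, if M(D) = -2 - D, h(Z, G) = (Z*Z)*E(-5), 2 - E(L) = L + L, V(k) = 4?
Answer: -1708177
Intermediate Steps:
E(L) = 2 - 2*L (E(L) = 2 - (L + L) = 2 - 2*L)
q = 16 (q = 4**2 = 16)
h(Z, G) = 12*Z**2 (h(Z, G) = (Z*Z)*(2 - 2*(-5)) = Z**2*(2 + 10) = Z**2*12 = 12*Z**2)
(M(h(4, q)) - 1319)*1129 = ((-2 - 12*4**2) - 1319)*1129 = ((-2 - 12*16) - 1319)*1129 = ((-2 - 1*192) - 1319)*1129 = ((-2 - 192) - 1319)*1129 = (-194 - 1319)*1129 = -1513*1129 = -1708177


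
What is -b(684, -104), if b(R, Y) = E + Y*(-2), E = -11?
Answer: -197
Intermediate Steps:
b(R, Y) = -11 - 2*Y (b(R, Y) = -11 + Y*(-2) = -11 - 2*Y)
-b(684, -104) = -(-11 - 2*(-104)) = -(-11 + 208) = -1*197 = -197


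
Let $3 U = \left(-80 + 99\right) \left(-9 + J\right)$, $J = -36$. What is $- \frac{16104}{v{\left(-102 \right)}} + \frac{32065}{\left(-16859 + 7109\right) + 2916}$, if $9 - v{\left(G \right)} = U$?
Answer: $- \frac{19913641}{334866} \approx -59.467$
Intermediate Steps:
$U = -285$ ($U = \frac{\left(-80 + 99\right) \left(-9 - 36\right)}{3} = \frac{19 \left(-45\right)}{3} = \frac{1}{3} \left(-855\right) = -285$)
$v{\left(G \right)} = 294$ ($v{\left(G \right)} = 9 - -285 = 9 + 285 = 294$)
$- \frac{16104}{v{\left(-102 \right)}} + \frac{32065}{\left(-16859 + 7109\right) + 2916} = - \frac{16104}{294} + \frac{32065}{\left(-16859 + 7109\right) + 2916} = \left(-16104\right) \frac{1}{294} + \frac{32065}{-9750 + 2916} = - \frac{2684}{49} + \frac{32065}{-6834} = - \frac{2684}{49} + 32065 \left(- \frac{1}{6834}\right) = - \frac{2684}{49} - \frac{32065}{6834} = - \frac{19913641}{334866}$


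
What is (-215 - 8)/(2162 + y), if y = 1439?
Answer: -223/3601 ≈ -0.061927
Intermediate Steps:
(-215 - 8)/(2162 + y) = (-215 - 8)/(2162 + 1439) = -223/3601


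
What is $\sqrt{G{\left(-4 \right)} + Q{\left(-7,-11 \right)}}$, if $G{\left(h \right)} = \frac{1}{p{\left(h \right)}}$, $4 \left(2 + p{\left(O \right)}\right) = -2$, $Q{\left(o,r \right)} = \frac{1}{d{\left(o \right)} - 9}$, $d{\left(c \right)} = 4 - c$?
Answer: $\frac{\sqrt{10}}{10} \approx 0.31623$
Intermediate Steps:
$Q{\left(o,r \right)} = \frac{1}{-5 - o}$ ($Q{\left(o,r \right)} = \frac{1}{\left(4 - o\right) - 9} = \frac{1}{-5 - o}$)
$p{\left(O \right)} = - \frac{5}{2}$ ($p{\left(O \right)} = -2 + \frac{1}{4} \left(-2\right) = -2 - \frac{1}{2} = - \frac{5}{2}$)
$G{\left(h \right)} = - \frac{2}{5}$ ($G{\left(h \right)} = \frac{1}{- \frac{5}{2}} = - \frac{2}{5}$)
$\sqrt{G{\left(-4 \right)} + Q{\left(-7,-11 \right)}} = \sqrt{- \frac{2}{5} - \frac{1}{5 - 7}} = \sqrt{- \frac{2}{5} - \frac{1}{-2}} = \sqrt{- \frac{2}{5} - - \frac{1}{2}} = \sqrt{- \frac{2}{5} + \frac{1}{2}} = \sqrt{\frac{1}{10}} = \frac{\sqrt{10}}{10}$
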